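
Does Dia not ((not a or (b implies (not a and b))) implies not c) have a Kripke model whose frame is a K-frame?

1. Dia not ((not a or (b implies (not a and b))) implies not c), u
2. not ((not a or (b implies (not a and b))) implies not c), v
3. not a or (b implies (not a and b)), v
4. c, v
5. b implies (not a and b), v
6. not a and b, v
7. not a, v
8. b, v
Accessibility: uRv

Yes, satisfiable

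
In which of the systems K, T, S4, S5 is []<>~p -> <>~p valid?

K-tableau for the negation ~([]<>~p -> <>~p):
1. ~([]<>~p -> <>~p), u
2. []<>~p, u   [~->-rule on 1]
3. ~<>~p, u   [~->-rule on 1]
Complete open branch: countermodel on a K-frame, so not valid in K.
T-tableau for the negation ~([]<>~p -> <>~p):
1. ~([]<>~p -> <>~p), u
2. []<>~p, u   [~->-rule on 1]
3. ~<>~p, u   [~->-rule on 1]
4. <>~p, u   [[]-rule on 2 via uRu]
5. p, u   [~<>-rule on 3 via uRu]
6. ~p, v   [<>-rule on 4: fresh world v, uRv]
7. <>~p, v   [[]-rule on 2 via uRv]
8. p, v   [~<>-rule on 3 via uRv]
Accessibility: uRu, uRv, vRv
Branch closes: p and ~p both at v.
Every branch closes (one shown): valid in T, hence also in S4, S5 (every theorem of T is a theorem of S4 and S5).

T, S4, S5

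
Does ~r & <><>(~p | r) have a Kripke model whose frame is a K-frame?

Yes, satisfiable

1. ~r & <><>(~p | r), 0
2. ~r, 0   [&-rule on 1]
3. <><>(~p | r), 0   [&-rule on 1]
4. <>(~p | r), 1   [<>-rule on 3: fresh world 1, 0R1]
5. ~p | r, 2   [<>-rule on 4: fresh world 2, 1R2]
6. r, 2   [|-rule on 5 (branches; this branch)]
Accessibility: 0R1, 1R2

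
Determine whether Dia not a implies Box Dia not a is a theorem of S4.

Tableau for the negation not (Dia not a implies Box Dia not a):
1. not (Dia not a implies Box Dia not a), u
2. Dia not a, u
3. not Box Dia not a, u
4. not a, v
5. not Dia not a, w
6. a, w
Accessibility: uRu, uRv, uRw, vRv, wRw
The negation has an open branch (countermodel exists).

Invalid (countermodel exists)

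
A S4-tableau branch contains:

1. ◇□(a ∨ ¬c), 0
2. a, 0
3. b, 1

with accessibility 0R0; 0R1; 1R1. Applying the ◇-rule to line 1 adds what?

a fresh world 2 with 0R2, and □(a ∨ ¬c) at 2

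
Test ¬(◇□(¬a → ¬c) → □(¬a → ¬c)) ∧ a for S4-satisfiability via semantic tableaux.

Satisfiable (open branch found)

1. ¬(◇□(¬a → ¬c) → □(¬a → ¬c)) ∧ a, 0
2. ¬(◇□(¬a → ¬c) → □(¬a → ¬c)), 0   [∧-rule on 1]
3. a, 0   [∧-rule on 1]
4. ◇□(¬a → ¬c), 0   [¬→-rule on 2]
5. ¬□(¬a → ¬c), 0   [¬→-rule on 2]
6. □(¬a → ¬c), 1   [◇-rule on 4: fresh world 1, 0R1]
7. ¬a → ¬c, 1   [□-rule on 6 via 1R1]
8. ¬c, 1   [→-rule on 7 (branches; this branch)]
9. ¬(¬a → ¬c), 2   [¬□-rule on 5: fresh world 2, 0R2]
10. ¬a, 2   [¬→-rule on 9]
11. c, 2   [¬→-rule on 9]
Accessibility: 0R0, 0R1, 0R2, 1R1, 2R2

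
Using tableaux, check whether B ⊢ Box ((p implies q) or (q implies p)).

Valid in B

Tableau for the negation not Box ((p implies q) or (q implies p)):
1. not Box ((p implies q) or (q implies p)), 0
2. not ((p implies q) or (q implies p)), 1
3. not (p implies q), 1
4. not (q implies p), 1
5. p, 1
6. not q, 1
7. q, 1
8. not p, 1
Accessibility: 0R0, 0R1, 1R0, 1R1
Branch closes: q and not q both at 1.
Every branch of the negation's tableau closes; the branch above is one of them.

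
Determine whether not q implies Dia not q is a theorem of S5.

Valid

Tableau for the negation not (not q implies Dia not q):
1. not (not q implies Dia not q), u
2. not q, u   [neg-implies-rule on 1]
3. not Dia not q, u   [neg-implies-rule on 1]
4. q, u   [neg-Dia-rule on 3 via uRu]
Accessibility: uRu
Branch closes: q and not q both at u.
Every branch of the negation's tableau closes; the branch above is one of them.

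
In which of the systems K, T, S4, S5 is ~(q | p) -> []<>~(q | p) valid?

S4-tableau for the negation ~(~(q | p) -> []<>~(q | p)):
1. ~(~(q | p) -> []<>~(q | p)), 0
2. ~(q | p), 0   [~->-rule on 1]
3. ~[]<>~(q | p), 0   [~->-rule on 1]
4. ~q, 0   [~|-rule on 2]
5. ~p, 0   [~|-rule on 2]
6. ~<>~(q | p), 1   [~[]-rule on 3: fresh world 1, 0R1]
7. q | p, 1   [~<>-rule on 6 via 1R1]
8. p, 1   [|-rule on 7 (branches; this branch)]
Accessibility: 0R0, 0R1, 1R1
Complete open branch: countermodel on an S4-frame, so not valid in S4, nor in K, T (the same frame is also a K-frame and a T-frame).
S5-tableau for the negation ~(~(q | p) -> []<>~(q | p)):
1. ~(~(q | p) -> []<>~(q | p)), 0
2. ~(q | p), 0   [~->-rule on 1]
3. ~[]<>~(q | p), 0   [~->-rule on 1]
4. ~q, 0   [~|-rule on 2]
5. ~p, 0   [~|-rule on 2]
6. ~<>~(q | p), 1   [~[]-rule on 3: fresh world 1, 0R1]
7. q | p, 0   [~<>-rule on 6 via 1R0]
8. q | p, 1   [~<>-rule on 6 via 1R1]
9. p, 0   [|-rule on 7 (branches; this branch)]
Accessibility: 0R0, 0R1, 1R0, 1R1
Branch closes: p and ~p both at 0.
Every branch closes (one shown): valid in S5.

S5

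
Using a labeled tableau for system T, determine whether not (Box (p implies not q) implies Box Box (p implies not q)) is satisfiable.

Satisfiable (open branch found)

1. not (Box (p implies not q) implies Box Box (p implies not q)), u
2. Box (p implies not q), u   [neg-implies-rule on 1]
3. not Box Box (p implies not q), u   [neg-implies-rule on 1]
4. p implies not q, u   [Box-rule on 2 via uRu]
5. not q, u   [implies-rule on 4 (branches; this branch)]
6. not Box (p implies not q), v   [neg-Box-rule on 3: fresh world v, uRv]
7. p implies not q, v   [Box-rule on 2 via uRv]
8. not q, v   [implies-rule on 7 (branches; this branch)]
9. not (p implies not q), w   [neg-Box-rule on 6: fresh world w, vRw]
10. p, w   [neg-implies-rule on 9]
11. q, w   [neg-implies-rule on 9]
Accessibility: uRu, uRv, vRv, vRw, wRw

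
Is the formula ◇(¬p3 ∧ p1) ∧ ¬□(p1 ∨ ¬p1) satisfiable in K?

Unsatisfiable

1. ◇(¬p3 ∧ p1) ∧ ¬□(p1 ∨ ¬p1), w0
2. ◇(¬p3 ∧ p1), w0
3. ¬□(p1 ∨ ¬p1), w0
4. ¬p3 ∧ p1, w1
5. ¬p3, w1
6. p1, w1
7. ¬(p1 ∨ ¬p1), w2
8. ¬p1, w2
9. p1, w2
Accessibility: w0Rw1, w0Rw2
Branch closes: p1 and ¬p1 both at w2.
Every branch closes; the branch above is one of them.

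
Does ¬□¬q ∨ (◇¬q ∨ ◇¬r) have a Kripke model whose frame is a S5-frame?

1. ¬□¬q ∨ (◇¬q ∨ ◇¬r), w0
2. ◇¬q ∨ ◇¬r, w0   [∨-rule on 1 (branches; this branch)]
3. ◇¬r, w0   [∨-rule on 2 (branches; this branch)]
4. ¬r, w1   [◇-rule on 3: fresh world w1, w0Rw1]
Accessibility: w0Rw0, w0Rw1, w1Rw0, w1Rw1

Satisfiable (open branch found)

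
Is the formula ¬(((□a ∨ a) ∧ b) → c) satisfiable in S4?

1. ¬(((□a ∨ a) ∧ b) → c), u
2. (□a ∨ a) ∧ b, u
3. ¬c, u
4. □a ∨ a, u
5. b, u
6. a, u
Accessibility: uRu

Satisfiable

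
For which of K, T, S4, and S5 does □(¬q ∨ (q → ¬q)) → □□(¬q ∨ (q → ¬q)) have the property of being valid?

S4, S5

S4-tableau for the negation ¬(□(¬q ∨ (q → ¬q)) → □□(¬q ∨ (q → ¬q))):
1. ¬(□(¬q ∨ (q → ¬q)) → □□(¬q ∨ (q → ¬q))), w0
2. □(¬q ∨ (q → ¬q)), w0   [¬→-rule on 1]
3. ¬□□(¬q ∨ (q → ¬q)), w0   [¬→-rule on 1]
4. ¬q ∨ (q → ¬q), w0   [□-rule on 2 via w0Rw0]
5. q → ¬q, w0   [∨-rule on 4 (branches; this branch)]
6. ¬q, w0   [→-rule on 5 (branches; this branch)]
7. ¬□(¬q ∨ (q → ¬q)), w1   [¬□-rule on 3: fresh world w1, w0Rw1]
8. ¬q ∨ (q → ¬q), w1   [□-rule on 2 via w0Rw1]
9. q → ¬q, w1   [∨-rule on 8 (branches; this branch)]
10. ¬q, w1   [→-rule on 9 (branches; this branch)]
11. ¬(¬q ∨ (q → ¬q)), w2   [¬□-rule on 7: fresh world w2, w1Rw2]
12. q, w2   [¬∨-rule on 11]
13. ¬(q → ¬q), w2   [¬∨-rule on 11]
14. ¬q ∨ (q → ¬q), w2   [□-rule on 2 via w0Rw2]
15. q → ¬q, w2   [∨-rule on 14 (branches; this branch)]
16. ¬q, w2   [→-rule on 15 (branches; this branch)]
Accessibility: w0Rw0, w0Rw1, w0Rw2, w1Rw1, w1Rw2, w2Rw2
Branch closes: q and ¬q both at w2.
Every branch closes (one shown): valid in S4, hence also in S5 (every theorem of S4 is a theorem of S5).
T-tableau for the negation ¬(□(¬q ∨ (q → ¬q)) → □□(¬q ∨ (q → ¬q))):
1. ¬(□(¬q ∨ (q → ¬q)) → □□(¬q ∨ (q → ¬q))), w0
2. □(¬q ∨ (q → ¬q)), w0   [¬→-rule on 1]
3. ¬□□(¬q ∨ (q → ¬q)), w0   [¬→-rule on 1]
4. ¬q ∨ (q → ¬q), w0   [□-rule on 2 via w0Rw0]
5. q → ¬q, w0   [∨-rule on 4 (branches; this branch)]
6. ¬q, w0   [→-rule on 5 (branches; this branch)]
7. ¬□(¬q ∨ (q → ¬q)), w1   [¬□-rule on 3: fresh world w1, w0Rw1]
8. ¬q ∨ (q → ¬q), w1   [□-rule on 2 via w0Rw1]
9. q → ¬q, w1   [∨-rule on 8 (branches; this branch)]
10. ¬q, w1   [→-rule on 9 (branches; this branch)]
11. ¬(¬q ∨ (q → ¬q)), w2   [¬□-rule on 7: fresh world w2, w1Rw2]
12. q, w2   [¬∨-rule on 11]
13. ¬(q → ¬q), w2   [¬∨-rule on 11]
Accessibility: w0Rw0, w0Rw1, w1Rw1, w1Rw2, w2Rw2
Complete open branch: countermodel on a T-frame, so not valid in T, nor in K (the same frame is also a K-frame).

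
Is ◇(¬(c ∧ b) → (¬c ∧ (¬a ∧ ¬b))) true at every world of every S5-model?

Tableau for the negation ¬◇(¬(c ∧ b) → (¬c ∧ (¬a ∧ ¬b))):
1. ¬◇(¬(c ∧ b) → (¬c ∧ (¬a ∧ ¬b))), w0
2. ¬(¬(c ∧ b) → (¬c ∧ (¬a ∧ ¬b))), w0
3. ¬(c ∧ b), w0
4. ¬(¬c ∧ (¬a ∧ ¬b)), w0
5. ¬b, w0
6. ¬(¬a ∧ ¬b), w0
7. a, w0
Accessibility: w0Rw0
The negation has an open branch (countermodel exists).

Not valid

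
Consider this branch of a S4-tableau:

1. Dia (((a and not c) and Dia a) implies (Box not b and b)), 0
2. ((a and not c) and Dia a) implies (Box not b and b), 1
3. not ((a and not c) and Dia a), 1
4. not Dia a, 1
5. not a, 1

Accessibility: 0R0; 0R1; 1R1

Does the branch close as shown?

No, open

No world carries both an atom and its negation.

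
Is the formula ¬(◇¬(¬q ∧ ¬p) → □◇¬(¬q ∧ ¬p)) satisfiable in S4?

1. ¬(◇¬(¬q ∧ ¬p) → □◇¬(¬q ∧ ¬p)), u
2. ◇¬(¬q ∧ ¬p), u
3. ¬□◇¬(¬q ∧ ¬p), u
4. ¬(¬q ∧ ¬p), v
5. p, v
6. ¬◇¬(¬q ∧ ¬p), w
7. ¬q ∧ ¬p, w
8. ¬q, w
9. ¬p, w
Accessibility: uRu, uRv, uRw, vRv, wRw

Yes, satisfiable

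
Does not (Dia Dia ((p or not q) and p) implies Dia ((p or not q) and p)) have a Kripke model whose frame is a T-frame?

1. not (Dia Dia ((p or not q) and p) implies Dia ((p or not q) and p)), u
2. Dia Dia ((p or not q) and p), u
3. not Dia ((p or not q) and p), u
4. not ((p or not q) and p), u
5. not p, u
6. Dia ((p or not q) and p), v
7. not ((p or not q) and p), v
8. not p, v
9. (p or not q) and p, w
10. p or not q, w
11. p, w
12. not q, w
Accessibility: uRu, uRv, vRv, vRw, wRw

Satisfiable (open branch found)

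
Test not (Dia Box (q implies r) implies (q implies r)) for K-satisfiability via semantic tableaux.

1. not (Dia Box (q implies r) implies (q implies r)), w0
2. Dia Box (q implies r), w0   [neg-implies-rule on 1]
3. not (q implies r), w0   [neg-implies-rule on 1]
4. q, w0   [neg-implies-rule on 3]
5. not r, w0   [neg-implies-rule on 3]
6. Box (q implies r), w1   [Dia-rule on 2: fresh world w1, w0Rw1]
Accessibility: w0Rw1

Satisfiable (open branch found)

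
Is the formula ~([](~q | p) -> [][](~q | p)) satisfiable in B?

1. ~([](~q | p) -> [][](~q | p)), w0
2. [](~q | p), w0
3. ~[][](~q | p), w0
4. ~q | p, w0
5. p, w0
6. ~[](~q | p), w1
7. ~q | p, w1
8. p, w1
9. ~(~q | p), w2
10. q, w2
11. ~p, w2
Accessibility: w0Rw0, w0Rw1, w1Rw0, w1Rw1, w1Rw2, w2Rw1, w2Rw2

Satisfiable (open branch found)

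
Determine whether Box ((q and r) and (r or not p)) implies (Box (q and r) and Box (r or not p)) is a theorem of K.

Tableau for the negation not (Box ((q and r) and (r or not p)) implies (Box (q and r) and Box (r or not p))):
1. not (Box ((q and r) and (r or not p)) implies (Box (q and r) and Box (r or not p))), 0
2. Box ((q and r) and (r or not p)), 0
3. not (Box (q and r) and Box (r or not p)), 0
4. not Box (r or not p), 0
5. not (r or not p), 1
6. not r, 1
7. p, 1
8. (q and r) and (r or not p), 1
9. q and r, 1
10. r or not p, 1
11. q, 1
12. r, 1
Accessibility: 0R1
Branch closes: r and not r both at 1.
Every branch of the negation's tableau closes; the branch above is one of them.

Yes, valid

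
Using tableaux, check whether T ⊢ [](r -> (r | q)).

Tableau for the negation ~[](r -> (r | q)):
1. ~[](r -> (r | q)), 0
2. ~(r -> (r | q)), 1   [~[]-rule on 1: fresh world 1, 0R1]
3. r, 1   [~->-rule on 2]
4. ~(r | q), 1   [~->-rule on 2]
5. ~r, 1   [~|-rule on 4]
6. ~q, 1   [~|-rule on 4]
Accessibility: 0R0, 0R1, 1R1
Branch closes: r and ~r both at 1.
Every branch of the negation's tableau closes; the branch above is one of them.

Yes, valid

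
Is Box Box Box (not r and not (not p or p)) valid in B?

Not valid

Tableau for the negation not Box Box Box (not r and not (not p or p)):
1. not Box Box Box (not r and not (not p or p)), u
2. not Box Box (not r and not (not p or p)), v
3. not Box (not r and not (not p or p)), w
4. not (not r and not (not p or p)), x
5. not p or p, x
6. p, x
Accessibility: uRu, uRv, vRu, vRv, vRw, wRv, wRw, wRx, xRw, xRx
The negation has an open branch (countermodel exists).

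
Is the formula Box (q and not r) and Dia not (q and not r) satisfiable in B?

1. Box (q and not r) and Dia not (q and not r), u
2. Box (q and not r), u
3. Dia not (q and not r), u
4. q and not r, u
5. q, u
6. not r, u
7. not (q and not r), v
8. q and not r, v
9. q, v
10. not r, v
11. r, v
Accessibility: uRu, uRv, vRu, vRv
Branch closes: r and not r both at v.
Every branch closes; the branch above is one of them.

No, unsatisfiable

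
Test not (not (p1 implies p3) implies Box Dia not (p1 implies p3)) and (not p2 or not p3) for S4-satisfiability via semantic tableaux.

Satisfiable (open branch found)

1. not (not (p1 implies p3) implies Box Dia not (p1 implies p3)) and (not p2 or not p3), w0
2. not (not (p1 implies p3) implies Box Dia not (p1 implies p3)), w0
3. not p2 or not p3, w0
4. not (p1 implies p3), w0
5. not Box Dia not (p1 implies p3), w0
6. p1, w0
7. not p3, w0
8. not Dia not (p1 implies p3), w1
9. p1 implies p3, w1
10. p3, w1
Accessibility: w0Rw0, w0Rw1, w1Rw1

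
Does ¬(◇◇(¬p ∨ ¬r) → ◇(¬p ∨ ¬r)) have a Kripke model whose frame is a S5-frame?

Unsatisfiable (every branch closes)

1. ¬(◇◇(¬p ∨ ¬r) → ◇(¬p ∨ ¬r)), u
2. ◇◇(¬p ∨ ¬r), u
3. ¬◇(¬p ∨ ¬r), u
4. ¬(¬p ∨ ¬r), u
5. p, u
6. r, u
7. ◇(¬p ∨ ¬r), v
8. ¬(¬p ∨ ¬r), v
9. p, v
10. r, v
11. ¬p ∨ ¬r, w
12. ¬(¬p ∨ ¬r), w
13. p, w
14. r, w
15. ¬r, w
Accessibility: uRu, uRv, uRw, vRu, vRv, vRw, wRu, wRv, wRw
Branch closes: r and ¬r both at w.
All branches of the tableau close; one closing branch shown above.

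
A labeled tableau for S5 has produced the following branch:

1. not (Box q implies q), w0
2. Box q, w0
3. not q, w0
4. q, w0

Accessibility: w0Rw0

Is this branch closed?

Both q and not q appear at w0.

Closed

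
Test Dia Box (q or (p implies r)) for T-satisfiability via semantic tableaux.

Yes, satisfiable

1. Dia Box (q or (p implies r)), 0
2. Box (q or (p implies r)), 1   [Dia-rule on 1: fresh world 1, 0R1]
3. q or (p implies r), 1   [Box-rule on 2 via 1R1]
4. p implies r, 1   [or-rule on 3 (branches; this branch)]
5. r, 1   [implies-rule on 4 (branches; this branch)]
Accessibility: 0R0, 0R1, 1R1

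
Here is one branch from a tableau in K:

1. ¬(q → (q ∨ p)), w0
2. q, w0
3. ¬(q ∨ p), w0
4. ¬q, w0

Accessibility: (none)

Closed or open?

Both q and ¬q appear at w0.

Closed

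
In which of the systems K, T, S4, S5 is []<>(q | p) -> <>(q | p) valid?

T, S4, S5

T-tableau for the negation ~([]<>(q | p) -> <>(q | p)):
1. ~([]<>(q | p) -> <>(q | p)), u
2. []<>(q | p), u
3. ~<>(q | p), u
4. <>(q | p), u
5. ~(q | p), u
6. ~q, u
7. ~p, u
8. q | p, v
9. <>(q | p), v
10. ~(q | p), v
11. ~q, v
12. ~p, v
13. p, v
Accessibility: uRu, uRv, vRv
Branch closes: p and ~p both at v.
Every branch closes (one shown): valid in T, hence also in S4, S5 (every theorem of T is a theorem of S4 and S5).
K-tableau for the negation ~([]<>(q | p) -> <>(q | p)):
1. ~([]<>(q | p) -> <>(q | p)), u
2. []<>(q | p), u
3. ~<>(q | p), u
Complete open branch: countermodel on a K-frame, so not valid in K.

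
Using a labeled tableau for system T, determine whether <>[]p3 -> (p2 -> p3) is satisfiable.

1. <>[]p3 -> (p2 -> p3), w0
2. p2 -> p3, w0   [->-rule on 1 (branches; this branch)]
3. p3, w0   [->-rule on 2 (branches; this branch)]
Accessibility: w0Rw0

Satisfiable (open branch found)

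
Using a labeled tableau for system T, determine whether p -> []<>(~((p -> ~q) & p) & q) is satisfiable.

1. p -> []<>(~((p -> ~q) & p) & q), u
2. []<>(~((p -> ~q) & p) & q), u
3. <>(~((p -> ~q) & p) & q), u
4. ~((p -> ~q) & p) & q, v
5. ~((p -> ~q) & p), v
6. q, v
7. <>(~((p -> ~q) & p) & q), v
8. ~p, v
9. ~((p -> ~q) & p) & q, w
10. ~((p -> ~q) & p), w
11. q, w
12. ~p, w
Accessibility: uRu, uRv, vRv, vRw, wRw

Yes, satisfiable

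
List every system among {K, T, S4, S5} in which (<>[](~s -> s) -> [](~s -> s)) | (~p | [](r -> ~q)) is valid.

S5

S4-tableau for the negation ~((<>[](~s -> s) -> [](~s -> s)) | (~p | [](r -> ~q))):
1. ~((<>[](~s -> s) -> [](~s -> s)) | (~p | [](r -> ~q))), w0
2. ~(<>[](~s -> s) -> [](~s -> s)), w0
3. ~(~p | [](r -> ~q)), w0
4. <>[](~s -> s), w0
5. ~[](~s -> s), w0
6. p, w0
7. ~[](r -> ~q), w0
8. [](~s -> s), w1
9. ~s -> s, w1
10. s, w1
11. ~(~s -> s), w2
12. ~s, w2
13. ~(r -> ~q), w3
14. r, w3
15. q, w3
Accessibility: w0Rw0, w0Rw1, w0Rw2, w0Rw3, w1Rw1, w2Rw2, w3Rw3
Complete open branch: countermodel on an S4-frame, so not valid in S4, nor in K, T (the same frame is also a K-frame and a T-frame).
S5-tableau for the negation ~((<>[](~s -> s) -> [](~s -> s)) | (~p | [](r -> ~q))):
1. ~((<>[](~s -> s) -> [](~s -> s)) | (~p | [](r -> ~q))), w0
2. ~(<>[](~s -> s) -> [](~s -> s)), w0
3. ~(~p | [](r -> ~q)), w0
4. <>[](~s -> s), w0
5. ~[](~s -> s), w0
6. p, w0
7. ~[](r -> ~q), w0
8. [](~s -> s), w1
9. ~s -> s, w0
10. ~s -> s, w1
11. s, w0
12. s, w1
13. ~(~s -> s), w2
14. ~s, w2
15. ~s -> s, w2
16. s, w2
Accessibility: w0Rw0, w0Rw1, w0Rw2, w1Rw0, w1Rw1, w1Rw2, w2Rw0, w2Rw1, w2Rw2
Branch closes: s and ~s both at w2.
Every branch closes (one shown): valid in S5.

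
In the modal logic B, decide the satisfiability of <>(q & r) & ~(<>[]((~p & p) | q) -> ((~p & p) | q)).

1. <>(q & r) & ~(<>[]((~p & p) | q) -> ((~p & p) | q)), w0
2. <>(q & r), w0
3. ~(<>[]((~p & p) | q) -> ((~p & p) | q)), w0
4. <>[]((~p & p) | q), w0
5. ~((~p & p) | q), w0
6. ~(~p & p), w0
7. ~q, w0
8. ~p, w0
9. q & r, w1
10. q, w1
11. r, w1
12. []((~p & p) | q), w2
13. (~p & p) | q, w0
14. (~p & p) | q, w2
15. ~p & p, w0
16. p, w0
Accessibility: w0Rw0, w0Rw1, w0Rw2, w1Rw0, w1Rw1, w2Rw0, w2Rw2
Branch closes: p and ~p both at w0.
(One branch shown.) All branches close.

Unsatisfiable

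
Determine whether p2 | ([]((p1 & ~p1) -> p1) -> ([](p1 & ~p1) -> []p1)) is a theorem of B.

Valid in B

Tableau for the negation ~(p2 | ([]((p1 & ~p1) -> p1) -> ([](p1 & ~p1) -> []p1))):
1. ~(p2 | ([]((p1 & ~p1) -> p1) -> ([](p1 & ~p1) -> []p1))), u
2. ~p2, u
3. ~([]((p1 & ~p1) -> p1) -> ([](p1 & ~p1) -> []p1)), u
4. []((p1 & ~p1) -> p1), u
5. ~([](p1 & ~p1) -> []p1), u
6. [](p1 & ~p1), u
7. ~[]p1, u
8. (p1 & ~p1) -> p1, u
9. p1 & ~p1, u
10. p1, u
11. ~p1, u
Accessibility: uRu
Branch closes: p1 and ~p1 both at u.
All branches of the negation close; one closing branch shown above.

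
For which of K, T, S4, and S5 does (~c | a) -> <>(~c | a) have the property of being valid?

T, S4, S5

K-tableau for the negation ~((~c | a) -> <>(~c | a)):
1. ~((~c | a) -> <>(~c | a)), 0
2. ~c | a, 0   [~->-rule on 1]
3. ~<>(~c | a), 0   [~->-rule on 1]
4. a, 0   [|-rule on 2 (branches; this branch)]
Complete open branch: countermodel on a K-frame, so not valid in K.
T-tableau for the negation ~((~c | a) -> <>(~c | a)):
1. ~((~c | a) -> <>(~c | a)), 0
2. ~c | a, 0   [~->-rule on 1]
3. ~<>(~c | a), 0   [~->-rule on 1]
4. ~(~c | a), 0   [~<>-rule on 3 via 0R0]
5. c, 0   [~|-rule on 4]
6. ~a, 0   [~|-rule on 4]
7. a, 0   [|-rule on 2 (branches; this branch)]
Accessibility: 0R0
Branch closes: a and ~a both at 0.
Every branch closes (one shown): valid in T, hence also in S4, S5 (every theorem of T is a theorem of S4 and S5).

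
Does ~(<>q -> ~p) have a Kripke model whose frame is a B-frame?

Satisfiable

1. ~(<>q -> ~p), w0
2. <>q, w0   [~->-rule on 1]
3. p, w0   [~->-rule on 1]
4. q, w1   [<>-rule on 2: fresh world w1, w0Rw1]
Accessibility: w0Rw0, w0Rw1, w1Rw0, w1Rw1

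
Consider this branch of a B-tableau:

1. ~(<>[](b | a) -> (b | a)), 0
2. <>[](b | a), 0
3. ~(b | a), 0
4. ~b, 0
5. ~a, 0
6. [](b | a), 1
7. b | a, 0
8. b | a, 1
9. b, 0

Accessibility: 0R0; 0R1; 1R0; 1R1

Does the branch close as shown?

Both b and ~b appear at 0.

Yes, closed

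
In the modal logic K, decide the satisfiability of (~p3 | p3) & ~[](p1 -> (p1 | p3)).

1. (~p3 | p3) & ~[](p1 -> (p1 | p3)), 0
2. ~p3 | p3, 0
3. ~[](p1 -> (p1 | p3)), 0
4. p3, 0
5. ~(p1 -> (p1 | p3)), 1
6. p1, 1
7. ~(p1 | p3), 1
8. ~p1, 1
9. ~p3, 1
Accessibility: 0R1
Branch closes: p1 and ~p1 both at 1.
All branches of the tableau close; one closing branch shown above.

No, unsatisfiable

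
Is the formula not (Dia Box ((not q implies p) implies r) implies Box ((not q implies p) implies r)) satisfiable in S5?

No, unsatisfiable

1. not (Dia Box ((not q implies p) implies r) implies Box ((not q implies p) implies r)), w0
2. Dia Box ((not q implies p) implies r), w0
3. not Box ((not q implies p) implies r), w0
4. Box ((not q implies p) implies r), w1
5. (not q implies p) implies r, w0
6. (not q implies p) implies r, w1
7. not (not q implies p), w0
8. not q, w0
9. not p, w0
10. not (not q implies p), w1
11. not q, w1
12. not p, w1
13. not ((not q implies p) implies r), w2
14. not q implies p, w2
15. not r, w2
16. (not q implies p) implies r, w2
17. p, w2
18. not (not q implies p), w2
19. not q, w2
20. not p, w2
Accessibility: w0Rw0, w0Rw1, w0Rw2, w1Rw0, w1Rw1, w1Rw2, w2Rw0, w2Rw1, w2Rw2
Branch closes: p and not p both at w2.
Every branch closes; the branch above is one of them.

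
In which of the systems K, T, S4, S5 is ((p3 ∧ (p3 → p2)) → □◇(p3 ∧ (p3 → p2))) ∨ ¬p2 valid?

S4-tableau for the negation ¬(((p3 ∧ (p3 → p2)) → □◇(p3 ∧ (p3 → p2))) ∨ ¬p2):
1. ¬(((p3 ∧ (p3 → p2)) → □◇(p3 ∧ (p3 → p2))) ∨ ¬p2), u
2. ¬((p3 ∧ (p3 → p2)) → □◇(p3 ∧ (p3 → p2))), u
3. p2, u
4. p3 ∧ (p3 → p2), u
5. ¬□◇(p3 ∧ (p3 → p2)), u
6. p3, u
7. p3 → p2, u
8. ¬◇(p3 ∧ (p3 → p2)), v
9. ¬(p3 ∧ (p3 → p2)), v
10. ¬(p3 → p2), v
11. p3, v
12. ¬p2, v
Accessibility: uRu, uRv, vRv
Complete open branch: countermodel on an S4-frame, so not valid in S4, nor in K, T (the same frame is also a K-frame and a T-frame).
S5-tableau for the negation ¬(((p3 ∧ (p3 → p2)) → □◇(p3 ∧ (p3 → p2))) ∨ ¬p2):
1. ¬(((p3 ∧ (p3 → p2)) → □◇(p3 ∧ (p3 → p2))) ∨ ¬p2), u
2. ¬((p3 ∧ (p3 → p2)) → □◇(p3 ∧ (p3 → p2))), u
3. p2, u
4. p3 ∧ (p3 → p2), u
5. ¬□◇(p3 ∧ (p3 → p2)), u
6. p3, u
7. p3 → p2, u
8. ¬◇(p3 ∧ (p3 → p2)), v
9. ¬(p3 ∧ (p3 → p2)), u
10. ¬(p3 ∧ (p3 → p2)), v
11. ¬(p3 → p2), u
12. ¬p2, u
Accessibility: uRu, uRv, vRu, vRv
Branch closes: p2 and ¬p2 both at u.
Every branch closes (one shown): valid in S5.

S5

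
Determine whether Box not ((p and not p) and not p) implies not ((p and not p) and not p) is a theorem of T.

Tableau for the negation not (Box not ((p and not p) and not p) implies not ((p and not p) and not p)):
1. not (Box not ((p and not p) and not p) implies not ((p and not p) and not p)), 0
2. Box not ((p and not p) and not p), 0
3. (p and not p) and not p, 0
4. p and not p, 0
5. not p, 0
6. p, 0
Accessibility: 0R0
Branch closes: p and not p both at 0.
All branches of the negation close; one closing branch shown above.

Valid in T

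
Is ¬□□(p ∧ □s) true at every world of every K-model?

No, not valid

Tableau for the negation □□(p ∧ □s):
1. □□(p ∧ □s), u
The negation has an open branch (countermodel exists).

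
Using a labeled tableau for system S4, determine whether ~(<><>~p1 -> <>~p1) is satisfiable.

No, unsatisfiable

1. ~(<><>~p1 -> <>~p1), w0
2. <><>~p1, w0
3. ~<>~p1, w0
4. p1, w0
5. <>~p1, w1
6. p1, w1
7. ~p1, w2
8. p1, w2
Accessibility: w0Rw0, w0Rw1, w0Rw2, w1Rw1, w1Rw2, w2Rw2
Branch closes: p1 and ~p1 both at w2.
Every branch closes; the branch above is one of them.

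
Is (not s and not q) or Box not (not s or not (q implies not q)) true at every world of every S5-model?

Tableau for the negation not ((not s and not q) or Box not (not s or not (q implies not q))):
1. not ((not s and not q) or Box not (not s or not (q implies not q))), w0
2. not (not s and not q), w0
3. not Box not (not s or not (q implies not q)), w0
4. q, w0
5. not s or not (q implies not q), w1
6. not (q implies not q), w1
7. q, w1
Accessibility: w0Rw0, w0Rw1, w1Rw0, w1Rw1
The negation has an open branch (countermodel exists).

Invalid (countermodel exists)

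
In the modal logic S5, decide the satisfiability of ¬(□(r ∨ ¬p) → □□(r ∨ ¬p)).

1. ¬(□(r ∨ ¬p) → □□(r ∨ ¬p)), 0
2. □(r ∨ ¬p), 0
3. ¬□□(r ∨ ¬p), 0
4. r ∨ ¬p, 0
5. ¬p, 0
6. ¬□(r ∨ ¬p), 1
7. r ∨ ¬p, 1
8. ¬p, 1
9. ¬(r ∨ ¬p), 2
10. ¬r, 2
11. p, 2
12. r ∨ ¬p, 2
13. ¬p, 2
Accessibility: 0R0, 0R1, 0R2, 1R0, 1R1, 1R2, 2R0, 2R1, 2R2
Branch closes: p and ¬p both at 2.
All branches of the tableau close; one closing branch shown above.

No, unsatisfiable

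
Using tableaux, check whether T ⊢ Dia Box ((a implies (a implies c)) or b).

Not valid

Tableau for the negation not Dia Box ((a implies (a implies c)) or b):
1. not Dia Box ((a implies (a implies c)) or b), u
2. not Box ((a implies (a implies c)) or b), u
3. not ((a implies (a implies c)) or b), v
4. not (a implies (a implies c)), v
5. not b, v
6. a, v
7. not (a implies c), v
8. not c, v
9. not Box ((a implies (a implies c)) or b), v
10. not ((a implies (a implies c)) or b), w
11. not (a implies (a implies c)), w
12. not b, w
13. a, w
14. not (a implies c), w
15. not c, w
Accessibility: uRu, uRv, vRv, vRw, wRw
The negation has an open branch (countermodel exists).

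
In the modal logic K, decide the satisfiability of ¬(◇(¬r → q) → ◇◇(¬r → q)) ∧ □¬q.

1. ¬(◇(¬r → q) → ◇◇(¬r → q)) ∧ □¬q, 0
2. ¬(◇(¬r → q) → ◇◇(¬r → q)), 0
3. □¬q, 0
4. ◇(¬r → q), 0
5. ¬◇◇(¬r → q), 0
6. ¬r → q, 1
7. ¬q, 1
8. ¬◇(¬r → q), 1
9. r, 1
Accessibility: 0R1

Satisfiable (open branch found)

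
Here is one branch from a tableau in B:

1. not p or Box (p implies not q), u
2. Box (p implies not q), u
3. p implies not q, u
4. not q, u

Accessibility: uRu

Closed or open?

No world carries both an atom and its negation.

Open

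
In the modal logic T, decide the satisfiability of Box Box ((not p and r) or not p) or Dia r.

1. Box Box ((not p and r) or not p) or Dia r, 0
2. Dia r, 0
3. r, 1
Accessibility: 0R0, 0R1, 1R1

Satisfiable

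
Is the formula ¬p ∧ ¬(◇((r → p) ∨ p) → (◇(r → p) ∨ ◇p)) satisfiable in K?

Unsatisfiable (every branch closes)

1. ¬p ∧ ¬(◇((r → p) ∨ p) → (◇(r → p) ∨ ◇p)), u
2. ¬p, u   [∧-rule on 1]
3. ¬(◇((r → p) ∨ p) → (◇(r → p) ∨ ◇p)), u   [∧-rule on 1]
4. ◇((r → p) ∨ p), u   [¬→-rule on 3]
5. ¬(◇(r → p) ∨ ◇p), u   [¬→-rule on 3]
6. ¬◇(r → p), u   [¬∨-rule on 5]
7. ¬◇p, u   [¬∨-rule on 5]
8. (r → p) ∨ p, v   [◇-rule on 4: fresh world v, uRv]
9. ¬(r → p), v   [¬◇-rule on 6 via uRv]
10. r, v   [¬→-rule on 9]
11. ¬p, v   [¬→-rule on 9]
12. r → p, v   [∨-rule on 8 (branches; this branch)]
13. p, v   [→-rule on 12 (branches; this branch)]
Accessibility: uRv
Branch closes: p and ¬p both at v.
All branches of the tableau close; one closing branch shown above.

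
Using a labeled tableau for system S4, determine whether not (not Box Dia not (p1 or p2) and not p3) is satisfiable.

1. not (not Box Dia not (p1 or p2) and not p3), w0
2. p3, w0   [neg-and-rule on 1 (branches; this branch)]
Accessibility: w0Rw0

Satisfiable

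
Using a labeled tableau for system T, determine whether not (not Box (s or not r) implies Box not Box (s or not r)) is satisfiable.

Yes, satisfiable

1. not (not Box (s or not r) implies Box not Box (s or not r)), w0
2. not Box (s or not r), w0
3. not Box not Box (s or not r), w0
4. not (s or not r), w1
5. not s, w1
6. r, w1
7. Box (s or not r), w2
8. s or not r, w2
9. not r, w2
Accessibility: w0Rw0, w0Rw1, w0Rw2, w1Rw1, w2Rw2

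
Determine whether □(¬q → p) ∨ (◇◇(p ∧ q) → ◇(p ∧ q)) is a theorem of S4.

Valid in S4

Tableau for the negation ¬(□(¬q → p) ∨ (◇◇(p ∧ q) → ◇(p ∧ q))):
1. ¬(□(¬q → p) ∨ (◇◇(p ∧ q) → ◇(p ∧ q))), w0
2. ¬□(¬q → p), w0
3. ¬(◇◇(p ∧ q) → ◇(p ∧ q)), w0
4. ◇◇(p ∧ q), w0
5. ¬◇(p ∧ q), w0
6. ¬(p ∧ q), w0
7. ¬q, w0
8. ¬(¬q → p), w1
9. ¬q, w1
10. ¬p, w1
11. ¬(p ∧ q), w1
12. ◇(p ∧ q), w2
13. ¬(p ∧ q), w2
14. ¬q, w2
15. p ∧ q, w3
16. p, w3
17. q, w3
18. ¬(p ∧ q), w3
19. ¬q, w3
Accessibility: w0Rw0, w0Rw1, w0Rw2, w0Rw3, w1Rw1, w2Rw2, w2Rw3, w3Rw3
Branch closes: q and ¬q both at w3.
Every branch of the negation's tableau closes; the branch above is one of them.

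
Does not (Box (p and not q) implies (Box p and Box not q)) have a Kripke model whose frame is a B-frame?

Unsatisfiable

1. not (Box (p and not q) implies (Box p and Box not q)), u
2. Box (p and not q), u
3. not (Box p and Box not q), u
4. p and not q, u
5. p, u
6. not q, u
7. not Box not q, u
8. q, v
9. p and not q, v
10. p, v
11. not q, v
Accessibility: uRu, uRv, vRu, vRv
Branch closes: q and not q both at v.
Every branch closes; the branch above is one of them.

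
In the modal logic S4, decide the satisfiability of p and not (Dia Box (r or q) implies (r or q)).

1. p and not (Dia Box (r or q) implies (r or q)), w0
2. p, w0
3. not (Dia Box (r or q) implies (r or q)), w0
4. Dia Box (r or q), w0
5. not (r or q), w0
6. not r, w0
7. not q, w0
8. Box (r or q), w1
9. r or q, w1
10. q, w1
Accessibility: w0Rw0, w0Rw1, w1Rw1

Yes, satisfiable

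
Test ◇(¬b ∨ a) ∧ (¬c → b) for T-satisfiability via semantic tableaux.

1. ◇(¬b ∨ a) ∧ (¬c → b), w0
2. ◇(¬b ∨ a), w0   [∧-rule on 1]
3. ¬c → b, w0   [∧-rule on 1]
4. b, w0   [→-rule on 3 (branches; this branch)]
5. ¬b ∨ a, w1   [◇-rule on 2: fresh world w1, w0Rw1]
6. a, w1   [∨-rule on 5 (branches; this branch)]
Accessibility: w0Rw0, w0Rw1, w1Rw1

Yes, satisfiable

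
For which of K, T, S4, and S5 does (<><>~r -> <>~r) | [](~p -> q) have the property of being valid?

S4-tableau for the negation ~((<><>~r -> <>~r) | [](~p -> q)):
1. ~((<><>~r -> <>~r) | [](~p -> q)), 0
2. ~(<><>~r -> <>~r), 0
3. ~[](~p -> q), 0
4. <><>~r, 0
5. ~<>~r, 0
6. r, 0
7. ~(~p -> q), 1
8. ~p, 1
9. ~q, 1
10. r, 1
11. <>~r, 2
12. r, 2
13. ~r, 3
14. r, 3
Accessibility: 0R0, 0R1, 0R2, 0R3, 1R1, 2R2, 2R3, 3R3
Branch closes: r and ~r both at 3.
Every branch closes (one shown): valid in S4, hence also in S5 (every theorem of S4 is a theorem of S5).
T-tableau for the negation ~((<><>~r -> <>~r) | [](~p -> q)):
1. ~((<><>~r -> <>~r) | [](~p -> q)), 0
2. ~(<><>~r -> <>~r), 0
3. ~[](~p -> q), 0
4. <><>~r, 0
5. ~<>~r, 0
6. r, 0
7. ~(~p -> q), 1
8. ~p, 1
9. ~q, 1
10. r, 1
11. <>~r, 2
12. r, 2
13. ~r, 3
Accessibility: 0R0, 0R1, 0R2, 1R1, 2R2, 2R3, 3R3
Complete open branch: countermodel on a T-frame, so not valid in T, nor in K (the same frame is also a K-frame).

S4, S5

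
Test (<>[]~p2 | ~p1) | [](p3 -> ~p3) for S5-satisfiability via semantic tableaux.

1. (<>[]~p2 | ~p1) | [](p3 -> ~p3), w0
2. [](p3 -> ~p3), w0   [|-rule on 1 (branches; this branch)]
3. p3 -> ~p3, w0   [[]-rule on 2 via w0Rw0]
4. ~p3, w0   [->-rule on 3 (branches; this branch)]
Accessibility: w0Rw0

Satisfiable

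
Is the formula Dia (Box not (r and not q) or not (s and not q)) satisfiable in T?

Yes, satisfiable

1. Dia (Box not (r and not q) or not (s and not q)), u
2. Box not (r and not q) or not (s and not q), v
3. not (s and not q), v
4. q, v
Accessibility: uRu, uRv, vRv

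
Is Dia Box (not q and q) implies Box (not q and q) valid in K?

No, not valid

Tableau for the negation not (Dia Box (not q and q) implies Box (not q and q)):
1. not (Dia Box (not q and q) implies Box (not q and q)), 0
2. Dia Box (not q and q), 0
3. not Box (not q and q), 0
4. Box (not q and q), 1
5. not (not q and q), 2
6. not q, 2
Accessibility: 0R1, 0R2
The negation has an open branch (countermodel exists).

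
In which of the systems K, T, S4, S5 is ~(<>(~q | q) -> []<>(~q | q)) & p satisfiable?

K

K-tableau for the formula:
1. ~(<>(~q | q) -> []<>(~q | q)) & p, 0
2. ~(<>(~q | q) -> []<>(~q | q)), 0
3. p, 0
4. <>(~q | q), 0
5. ~[]<>(~q | q), 0
6. ~q | q, 1
7. q, 1
8. ~<>(~q | q), 2
Accessibility: 0R1, 0R2
Complete open branch: satisfiable in K.
T-tableau for the formula:
1. ~(<>(~q | q) -> []<>(~q | q)) & p, 0
2. ~(<>(~q | q) -> []<>(~q | q)), 0
3. p, 0
4. <>(~q | q), 0
5. ~[]<>(~q | q), 0
6. ~q | q, 1
7. q, 1
8. ~<>(~q | q), 2
9. ~(~q | q), 2
10. q, 2
11. ~q, 2
Accessibility: 0R0, 0R1, 0R2, 1R1, 2R2
Branch closes: q and ~q both at 2.
Every branch closes (one shown): unsatisfiable in T, hence also in S4, S5 (every S4/S5-frame is a T-frame).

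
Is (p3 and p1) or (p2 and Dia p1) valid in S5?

Tableau for the negation not ((p3 and p1) or (p2 and Dia p1)):
1. not ((p3 and p1) or (p2 and Dia p1)), w0
2. not (p3 and p1), w0
3. not (p2 and Dia p1), w0
4. not p1, w0
5. not Dia p1, w0
Accessibility: w0Rw0
The negation has an open branch (countermodel exists).

Invalid (countermodel exists)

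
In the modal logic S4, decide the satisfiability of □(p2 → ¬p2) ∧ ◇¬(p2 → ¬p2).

1. □(p2 → ¬p2) ∧ ◇¬(p2 → ¬p2), u
2. □(p2 → ¬p2), u
3. ◇¬(p2 → ¬p2), u
4. p2 → ¬p2, u
5. ¬p2, u
6. ¬(p2 → ¬p2), v
7. p2, v
8. p2 → ¬p2, v
9. ¬p2, v
Accessibility: uRu, uRv, vRv
Branch closes: p2 and ¬p2 both at v.
All branches of the tableau close; one closing branch shown above.

Unsatisfiable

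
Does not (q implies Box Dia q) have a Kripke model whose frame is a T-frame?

1. not (q implies Box Dia q), w0
2. q, w0   [neg-implies-rule on 1]
3. not Box Dia q, w0   [neg-implies-rule on 1]
4. not Dia q, w1   [neg-Box-rule on 3: fresh world w1, w0Rw1]
5. not q, w1   [neg-Dia-rule on 4 via w1Rw1]
Accessibility: w0Rw0, w0Rw1, w1Rw1

Yes, satisfiable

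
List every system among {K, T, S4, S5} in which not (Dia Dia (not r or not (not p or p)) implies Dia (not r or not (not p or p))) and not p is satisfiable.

S4-tableau for the formula:
1. not (Dia Dia (not r or not (not p or p)) implies Dia (not r or not (not p or p))) and not p, u
2. not (Dia Dia (not r or not (not p or p)) implies Dia (not r or not (not p or p))), u
3. not p, u
4. Dia Dia (not r or not (not p or p)), u
5. not Dia (not r or not (not p or p)), u
6. not (not r or not (not p or p)), u
7. r, u
8. not p or p, u
9. Dia (not r or not (not p or p)), v
10. not (not r or not (not p or p)), v
11. r, v
12. not p or p, v
13. p, v
14. not r or not (not p or p), w
15. not (not r or not (not p or p)), w
16. r, w
17. not p or p, w
18. not (not p or p), w
19. p, w
20. not p, w
Accessibility: uRu, uRv, uRw, vRv, vRw, wRw
Branch closes: p and not p both at w.
Every branch closes (one shown): unsatisfiable in S4, hence also in S5 (every S5-frame is an S4-frame).
T-tableau for the formula:
1. not (Dia Dia (not r or not (not p or p)) implies Dia (not r or not (not p or p))) and not p, u
2. not (Dia Dia (not r or not (not p or p)) implies Dia (not r or not (not p or p))), u
3. not p, u
4. Dia Dia (not r or not (not p or p)), u
5. not Dia (not r or not (not p or p)), u
6. not (not r or not (not p or p)), u
7. r, u
8. not p or p, u
9. Dia (not r or not (not p or p)), v
10. not (not r or not (not p or p)), v
11. r, v
12. not p or p, v
13. p, v
14. not r or not (not p or p), w
15. not r, w
Accessibility: uRu, uRv, vRv, vRw, wRw
Complete open branch: satisfiable in T, hence also in K (this T-model is also a K-model).

K, T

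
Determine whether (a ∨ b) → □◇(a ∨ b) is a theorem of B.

Valid

Tableau for the negation ¬((a ∨ b) → □◇(a ∨ b)):
1. ¬((a ∨ b) → □◇(a ∨ b)), u
2. a ∨ b, u
3. ¬□◇(a ∨ b), u
4. b, u
5. ¬◇(a ∨ b), v
6. ¬(a ∨ b), u
7. ¬a, u
8. ¬b, u
Accessibility: uRu, uRv, vRu, vRv
Branch closes: b and ¬b both at u.
Every branch of the negation's tableau closes; the branch above is one of them.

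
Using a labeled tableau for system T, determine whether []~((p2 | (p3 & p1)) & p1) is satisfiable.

1. []~((p2 | (p3 & p1)) & p1), w0
2. ~((p2 | (p3 & p1)) & p1), w0   [[]-rule on 1 via w0Rw0]
3. ~p1, w0   [~&-rule on 2 (branches; this branch)]
Accessibility: w0Rw0

Satisfiable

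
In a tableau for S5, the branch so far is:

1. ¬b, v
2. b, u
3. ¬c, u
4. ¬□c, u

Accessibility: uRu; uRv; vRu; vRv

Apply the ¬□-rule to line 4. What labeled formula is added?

a fresh world w with uRw, and ¬c at w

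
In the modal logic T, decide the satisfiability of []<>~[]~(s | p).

1. []<>~[]~(s | p), u
2. <>~[]~(s | p), u   [[]-rule on 1 via uRu]
3. ~[]~(s | p), v   [<>-rule on 2: fresh world v, uRv]
4. <>~[]~(s | p), v   [[]-rule on 1 via uRv]
5. s | p, w   [~[]-rule on 3: fresh world w, vRw]
6. p, w   [|-rule on 5 (branches; this branch)]
7. ~[]~(s | p), x   [<>-rule on 4: fresh world x, vRx]
8. s | p, y   [~[]-rule on 7: fresh world y, xRy]
9. p, y   [|-rule on 8 (branches; this branch)]
Accessibility: uRu, uRv, vRv, vRw, vRx, wRw, xRx, xRy, yRy

Satisfiable (open branch found)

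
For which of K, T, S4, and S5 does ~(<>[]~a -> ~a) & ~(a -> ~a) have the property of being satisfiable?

K, T, S4

S5-tableau for the formula:
1. ~(<>[]~a -> ~a) & ~(a -> ~a), w0
2. ~(<>[]~a -> ~a), w0
3. ~(a -> ~a), w0
4. <>[]~a, w0
5. a, w0
6. []~a, w1
7. ~a, w0
Accessibility: w0Rw0, w0Rw1, w1Rw0, w1Rw1
Branch closes: a and ~a both at w0.
Every branch closes (one shown): unsatisfiable in S5.
S4-tableau for the formula:
1. ~(<>[]~a -> ~a) & ~(a -> ~a), w0
2. ~(<>[]~a -> ~a), w0
3. ~(a -> ~a), w0
4. <>[]~a, w0
5. a, w0
6. []~a, w1
7. ~a, w1
Accessibility: w0Rw0, w0Rw1, w1Rw1
Complete open branch: satisfiable in S4, hence also in K, T (this S4-model is also a K-model and a T-model).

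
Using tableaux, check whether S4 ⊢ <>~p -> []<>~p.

Tableau for the negation ~(<>~p -> []<>~p):
1. ~(<>~p -> []<>~p), u
2. <>~p, u
3. ~[]<>~p, u
4. ~p, v
5. ~<>~p, w
6. p, w
Accessibility: uRu, uRv, uRw, vRv, wRw
The negation has an open branch (countermodel exists).

Invalid (countermodel exists)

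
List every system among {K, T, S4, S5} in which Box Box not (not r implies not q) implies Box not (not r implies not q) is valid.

T, S4, S5

T-tableau for the negation not (Box Box not (not r implies not q) implies Box not (not r implies not q)):
1. not (Box Box not (not r implies not q) implies Box not (not r implies not q)), 0
2. Box Box not (not r implies not q), 0
3. not Box not (not r implies not q), 0
4. Box not (not r implies not q), 0
5. not (not r implies not q), 0
6. not r, 0
7. q, 0
8. not r implies not q, 1
9. Box not (not r implies not q), 1
10. not (not r implies not q), 1
11. not r, 1
12. q, 1
13. not q, 1
Accessibility: 0R0, 0R1, 1R1
Branch closes: q and not q both at 1.
Every branch closes (one shown): valid in T, hence also in S4, S5 (every theorem of T is a theorem of S4 and S5).
K-tableau for the negation not (Box Box not (not r implies not q) implies Box not (not r implies not q)):
1. not (Box Box not (not r implies not q) implies Box not (not r implies not q)), 0
2. Box Box not (not r implies not q), 0
3. not Box not (not r implies not q), 0
4. not r implies not q, 1
5. Box not (not r implies not q), 1
6. not q, 1
Accessibility: 0R1
Complete open branch: countermodel on a K-frame, so not valid in K.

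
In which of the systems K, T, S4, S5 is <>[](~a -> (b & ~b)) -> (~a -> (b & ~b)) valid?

S5

S5-tableau for the negation ~(<>[](~a -> (b & ~b)) -> (~a -> (b & ~b))):
1. ~(<>[](~a -> (b & ~b)) -> (~a -> (b & ~b))), 0
2. <>[](~a -> (b & ~b)), 0
3. ~(~a -> (b & ~b)), 0
4. ~a, 0
5. ~(b & ~b), 0
6. b, 0
7. [](~a -> (b & ~b)), 1
8. ~a -> (b & ~b), 0
9. ~a -> (b & ~b), 1
10. b & ~b, 0
11. ~b, 0
Accessibility: 0R0, 0R1, 1R0, 1R1
Branch closes: b and ~b both at 0.
Every branch closes (one shown): valid in S5.
S4-tableau for the negation ~(<>[](~a -> (b & ~b)) -> (~a -> (b & ~b))):
1. ~(<>[](~a -> (b & ~b)) -> (~a -> (b & ~b))), 0
2. <>[](~a -> (b & ~b)), 0
3. ~(~a -> (b & ~b)), 0
4. ~a, 0
5. ~(b & ~b), 0
6. b, 0
7. [](~a -> (b & ~b)), 1
8. ~a -> (b & ~b), 1
9. a, 1
Accessibility: 0R0, 0R1, 1R1
Complete open branch: countermodel on an S4-frame, so not valid in S4, nor in K, T (the same frame is also a K-frame and a T-frame).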